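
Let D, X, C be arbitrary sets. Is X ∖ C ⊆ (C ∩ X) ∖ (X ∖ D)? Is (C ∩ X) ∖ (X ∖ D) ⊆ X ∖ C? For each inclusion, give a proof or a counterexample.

(⊆) fails and (⊇) fails.

(⟹) This inclusion fails. Take D = ∅, X = {1}, C = ∅; then 1 ∈ X ∖ C but 1 ∉ (C ∩ X) ∖ (X ∖ D).

(⟸) This inclusion fails. Take D = {1}, X = {1}, C = {1}; then 1 ∈ (C ∩ X) ∖ (X ∖ D) but 1 ∉ X ∖ C.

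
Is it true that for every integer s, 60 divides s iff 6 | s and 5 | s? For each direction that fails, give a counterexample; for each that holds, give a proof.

[⇒] If 60 ∣ s, write s = 60q. Since 60 = 10·6, s = 6·(10q), so 6 ∣ s; and since 60 = 12·5, s = 5·(12q), so 5 ∣ s.

[⇐] This fails: take s = 30. Both 6 ∣ 30 and 5 ∣ 30, yet 30 is not a multiple of 60 (since 30 = 0·60 + 30), so 60 ∤ 30.

Only the forward direction holds.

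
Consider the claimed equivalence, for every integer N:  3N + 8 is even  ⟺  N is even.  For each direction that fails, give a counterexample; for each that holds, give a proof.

Both implications hold.

(→) Suppose 3N + 8 is even. Since 3 is odd, 3N and N have the same parity, so 3N + 8 ≡ N + 8 (mod 2). As 8 is even, 3N + 8 is even exactly when N is even. Thus N is even.

(←) Conversely, suppose N is even; write N = 2j. Then 3N + 8 = 3·(2j) + 8 = 2·3j + 8, which is even.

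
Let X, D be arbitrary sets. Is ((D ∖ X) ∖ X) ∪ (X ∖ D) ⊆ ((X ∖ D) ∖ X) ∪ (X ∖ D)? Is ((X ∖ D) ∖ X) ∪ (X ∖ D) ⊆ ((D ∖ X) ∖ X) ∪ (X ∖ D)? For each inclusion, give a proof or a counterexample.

(⊆) fails; (⊇) holds.

(⟹) This inclusion fails. Take X = ∅, D = {1}; then 1 ∈ ((D ∖ X) ∖ X) ∪ (X ∖ D) but 1 ∉ ((X ∖ D) ∖ X) ∪ (X ∖ D).

(⟸) Let x ∈ ((X ∖ D) ∖ X) ∪ (X ∖ D). Then x ∈ X and x ∉ D, from which x ∈ ((D ∖ X) ∖ X) ∪ (X ∖ D).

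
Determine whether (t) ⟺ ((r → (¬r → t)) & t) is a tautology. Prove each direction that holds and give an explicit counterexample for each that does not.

Equivalent; both directions hold.

(⇒) Assume the antecedent. If r is true, the antecedent forces (r = T, t = T), and (r → (¬r → t)) & t holds there. If r is false, the antecedent forces (r = F, t = T), and (r → (¬r → t)) & t holds there. Either way (r → (¬r → t)) & t holds.

(⇐) Assume the antecedent. If r is true, the antecedent forces (r = T, t = T), and t holds there. If r is false, the antecedent forces (r = F, t = T), and t holds there. Either way t holds.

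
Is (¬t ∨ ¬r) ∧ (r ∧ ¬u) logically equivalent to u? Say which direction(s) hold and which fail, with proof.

Both directions fail.

(→) This fails. Under u = F, r = T, t = F, the left side is true but the right side is false.

(←) This fails. Under u = T, r = F, t = F, the left side is false but the right side is true.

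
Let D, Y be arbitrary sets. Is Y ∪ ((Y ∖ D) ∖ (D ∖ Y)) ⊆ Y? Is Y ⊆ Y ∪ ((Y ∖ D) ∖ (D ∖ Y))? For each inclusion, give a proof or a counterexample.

Forward inclusion. Let x ∈ Y ∪ ((Y ∖ D) ∖ (D ∖ Y)). Then either x ∈ Y and x ∉ D; or x ∈ D ∩ Y. In each case x ∈ Y, so Y ∪ ((Y ∖ D) ∖ (D ∖ Y)) ⊆ Y.

Reverse inclusion. Let x ∈ Y. Then either x ∈ Y and x ∉ D; or x ∈ D ∩ Y. In each case x ∈ Y ∪ ((Y ∖ D) ∖ (D ∖ Y)), so Y ⊆ Y ∪ ((Y ∖ D) ∖ (D ∖ Y)).

The two sets are equal.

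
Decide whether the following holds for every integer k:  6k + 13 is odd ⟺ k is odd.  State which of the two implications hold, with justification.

(⟹) This fails: take k = 2. Then 6k + 13 = 25, which is odd, yet k = 2 is even, not odd.

(⟸) Suppose k is odd. Since 6 is even, 6k is even for every k, so 6k + 13 has the same parity as 13, which is odd. Hence 6k + 13 is odd.

Not equivalent: only (⇐) holds.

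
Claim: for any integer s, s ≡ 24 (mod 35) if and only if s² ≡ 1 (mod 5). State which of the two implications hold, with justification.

Forward direction. Suppose s ≡ 24 (mod 35). Then s² ≡ 24² = 576 (mod 35), and since 5 ∣ 35, also s² ≡ 1 (mod 5).

Converse. This fails: take s = 1. Then 1² = 1 ≡ 1 (mod 5), yet 1 ≡ 1 (mod 35), not 24.

(⇒) holds; (⇐) fails.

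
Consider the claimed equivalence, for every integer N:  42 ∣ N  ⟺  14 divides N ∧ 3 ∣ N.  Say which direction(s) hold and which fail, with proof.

Both directions hold.

[⇐] Suppose 14 ∣ N and 3 ∣ N. Any common multiple of 14 and 3 is a multiple of their lcm; here gcd(14, 3) = 1, so lcm(14, 3) = 14·3 = 42, so 42 ∣ N.

[⇒] If 42 ∣ N, write N = 42q. Since 42 = 3·14, N = 14·(3q), so 14 ∣ N; and since 42 = 14·3, N = 3·(14q), so 3 ∣ N.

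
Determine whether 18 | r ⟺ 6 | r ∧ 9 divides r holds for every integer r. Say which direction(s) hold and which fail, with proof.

Both directions hold.

(⇒) If 18 ∣ r, write r = 18q. Since 18 = 3·6, r = 6·(3q), so 6 ∣ r; and since 18 = 2·9, r = 9·(2q), so 9 ∣ r.

(⇐) Suppose 6 ∣ r and 9 ∣ r. Any common multiple of 6 and 9 is a multiple of their lcm; here lcm(6, 9) = 6·9/gcd(6, 9) = 54/3 = 18, so 18 ∣ r.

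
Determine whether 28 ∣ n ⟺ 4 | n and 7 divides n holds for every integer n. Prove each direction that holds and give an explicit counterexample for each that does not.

Both directions hold; the statement is true.

Forward direction. If 28 ∣ n, write n = 28q. Since 28 = 7·4, n = 4·(7q), so 4 ∣ n; and since 28 = 4·7, n = 7·(4q), so 7 ∣ n.

Converse. Suppose 4 ∣ n and 7 ∣ n. Any common multiple of 4 and 7 is a multiple of their lcm; here gcd(4, 7) = 1, so lcm(4, 7) = 4·7 = 28, so 28 ∣ n.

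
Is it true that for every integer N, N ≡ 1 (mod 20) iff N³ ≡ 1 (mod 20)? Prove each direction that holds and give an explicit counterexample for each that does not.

Both directions hold.

Forward direction. Suppose N ≡ 1 (mod 20). Write N = 20j + 1. Then (20j + 1)³ = 8000j³ + 1200j² + 60j + 1 = 20(400j³ + 60j² + 3j) + 1, so N³ ≡ 1 (mod 20).

Converse. Suppose N³ ≡ 1 (mod 20). The only residue r in {0, …, 19} with r³ ≡ 1 (mod 20) is r = 1, so N ≡ 1 (mod 20).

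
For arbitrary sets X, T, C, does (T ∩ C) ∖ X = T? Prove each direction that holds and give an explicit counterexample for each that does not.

Only the forward inclusion holds.

(⟸) This inclusion fails. Take X = ∅, T = {1}, C = ∅; then 1 ∈ T but 1 ∉ (T ∩ C) ∖ X.

(⟹) Let x ∈ (T ∩ C) ∖ X. Then x ∈ T ∩ C and x ∉ X, from which x ∈ T.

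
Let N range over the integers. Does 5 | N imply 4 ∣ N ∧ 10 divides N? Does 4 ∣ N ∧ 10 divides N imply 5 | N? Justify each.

Only the converse holds.

Converse. Suppose 4 ∣ N and 10 ∣ N. Any common multiple of 4 and 10 is a multiple of their lcm; here lcm(4, 10) = 4·10/gcd(4, 10) = 40/2 = 20, so 20 ∣ N. Since 5 ∣ 20, it follows that 5 ∣ N.

Forward direction. This fails: take N = 5. Certainly 5 ∣ 5, but 4 ∤ 5.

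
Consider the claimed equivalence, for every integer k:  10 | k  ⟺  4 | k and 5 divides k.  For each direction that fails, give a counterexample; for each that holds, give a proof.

Only the reverse direction holds.

(⟸) Suppose 4 ∣ k and 5 ∣ k. Any common multiple of 4 and 5 is a multiple of their lcm; here gcd(4, 5) = 1, so lcm(4, 5) = 4·5 = 20, so 20 ∣ k. Since 10 ∣ 20, it follows that 10 ∣ k.

(⟹) This fails: take k = 10. Certainly 10 ∣ 10, but 4 ∤ 10.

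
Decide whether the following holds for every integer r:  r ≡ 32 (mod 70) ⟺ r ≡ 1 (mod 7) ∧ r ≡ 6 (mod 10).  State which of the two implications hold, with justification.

(⇒) This fails: r = 32 gives 32 ≡ 32 (mod 70) but 32 ≡ 4 (mod 7), so the conjunction on the right does not hold.

(⇐) This fails: r = 36 satisfies both congruences on the right (36 ≡ 1 mod 7 and 36 ≡ 6 mod 10) yet 36 ≡ 36 (mod 70), not 32.

Both directions fail.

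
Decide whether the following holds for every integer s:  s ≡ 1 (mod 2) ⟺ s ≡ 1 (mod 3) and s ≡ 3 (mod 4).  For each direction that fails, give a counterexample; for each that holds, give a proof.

(→) This fails: s = 1 gives 1 ≡ 1 (mod 2) but 1 ≡ 1 (mod 4), so the conjunction on the right does not hold.

(←) Conversely, if s ≡ 1 (mod 3) and s ≡ 3 (mod 4), then by the Chinese remainder theorem s ≡ 7 (mod 12). Since 7 ≡ 1 (mod 2) and 2 ∣ 12, we get s ≡ 1 (mod 2).

The forward direction fails; the converse holds.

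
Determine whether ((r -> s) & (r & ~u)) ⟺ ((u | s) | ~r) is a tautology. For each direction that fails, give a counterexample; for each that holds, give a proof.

Only the forward implication holds.

(⟹) Assume the antecedent. If s is true, (u | s) | ~r reduces to true regardless of the other variables. If s is false, the antecedent cannot hold. Either way (u | s) | ~r holds.

(⟸) This fails. Under s = F, r = F, u = F, the left side is false but the right side is true.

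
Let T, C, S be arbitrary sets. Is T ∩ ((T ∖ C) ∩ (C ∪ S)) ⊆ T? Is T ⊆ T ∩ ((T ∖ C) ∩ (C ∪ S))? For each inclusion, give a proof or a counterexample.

(⊆) holds; (⊇) fails.

(⟹) Let x ∈ T ∩ ((T ∖ C) ∩ (C ∪ S)). Then x ∈ T ∩ S and x ∉ C, from which x ∈ T.

(⟸) This inclusion fails. Take T = {1}, C = ∅, S = ∅; then 1 ∈ T but 1 ∉ T ∩ ((T ∖ C) ∩ (C ∪ S)).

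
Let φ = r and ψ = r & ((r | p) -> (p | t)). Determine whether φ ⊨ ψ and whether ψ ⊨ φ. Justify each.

Not equivalent: only (⇐) holds.

(⟹) This fails. Under r = T, p = F, t = F, the left side is true but the right side is false.

(⟸) Assume the antecedent. If r is true, r reduces to true regardless of the other variables. If r is false, the antecedent cannot hold. Either way r holds.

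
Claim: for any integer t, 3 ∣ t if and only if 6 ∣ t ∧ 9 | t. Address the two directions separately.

(⟸) Suppose 6 ∣ t and 9 ∣ t. Any common multiple of 6 and 9 is a multiple of their lcm; here lcm(6, 9) = 6·9/gcd(6, 9) = 54/3 = 18, so 18 ∣ t. Since 3 ∣ 18, it follows that 3 ∣ t.

(⟹) This fails: take t = 3. Certainly 3 ∣ 3, but 6 ∤ 3.

The forward direction fails; the converse holds.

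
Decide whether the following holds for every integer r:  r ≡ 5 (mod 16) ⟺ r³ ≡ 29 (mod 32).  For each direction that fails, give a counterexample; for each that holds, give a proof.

(→) This fails: take r = 21. Then 21 ≡ 5 (mod 16), but 21³ = 9261 ≡ 13 (mod 32), not 29.

(←) Conversely, the residues r modulo 32 with r³ ≡ 29 (mod 32) are exactly {5}, and each is ≡ 5 (mod 16).

Only the reverse direction holds.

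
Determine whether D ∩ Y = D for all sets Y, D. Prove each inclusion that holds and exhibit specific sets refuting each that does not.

(⊇) This inclusion fails. Take Y = ∅, D = {1}; then 1 ∈ D but 1 ∉ D ∩ Y.

(⊆) Let x ∈ D ∩ Y. Then x ∈ Y ∩ D, from which x ∈ D.

The sets are not equal: only the forward inclusion holds.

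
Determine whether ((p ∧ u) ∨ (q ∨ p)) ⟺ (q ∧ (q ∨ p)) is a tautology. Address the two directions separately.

[⇒] This fails. Under p = T, q = F, u = F, the left side is true but the right side is false.

[⇐] Assume the antecedent. If p is true, (p ∧ u) ∨ (q ∨ p) reduces to true regardless of the other variables. If p is false, the antecedent forces (p = F, q = T, u = F) or (p = F, q = T, u = T), and (p ∧ u) ∨ (q ∨ p) holds there. Either way (p ∧ u) ∨ (q ∨ p) holds.

The forward direction fails; the converse holds.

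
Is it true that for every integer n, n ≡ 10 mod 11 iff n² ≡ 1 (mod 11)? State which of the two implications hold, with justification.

Only the forward direction holds.

(←) This fails: take n = 1. Then 1² = 1 ≡ 1 (mod 11), yet 1 ≡ 1 (mod 11), not 10.

(→) Suppose n ≡ 10 mod 11. Write n = 11j + 10. Then (11j + 10)² = 121j² + 220j + 100 = 11(11j² + 20j + 9) + 1, so n² ≡ 1 (mod 11).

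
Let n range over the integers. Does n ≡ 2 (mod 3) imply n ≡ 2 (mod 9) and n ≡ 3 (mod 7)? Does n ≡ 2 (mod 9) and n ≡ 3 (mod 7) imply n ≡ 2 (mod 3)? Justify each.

Not equivalent: only (⇐) holds.

[⇒] This fails: n = 2 gives 2 ≡ 2 (mod 3) but 2 ≡ 2 (mod 7), so the conjunction on the right does not hold.

[⇐] Conversely, if n ≡ 2 (mod 9) and n ≡ 3 (mod 7), then by the Chinese remainder theorem n ≡ 38 (mod 63). Since 38 ≡ 2 (mod 3) and 3 ∣ 63, we get n ≡ 2 (mod 3).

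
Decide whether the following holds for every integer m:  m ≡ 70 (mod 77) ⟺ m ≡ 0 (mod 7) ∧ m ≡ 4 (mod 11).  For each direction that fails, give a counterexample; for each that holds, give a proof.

The biconditional holds.

[⇒] Suppose m ≡ 70 (mod 77); write m = 77j + 70. Since 7 ∣ 77, reducing mod 7 gives m ≡ 70 ≡ 0 (mod 7); since 11 ∣ 77, reducing mod 11 gives m ≡ 70 ≡ 4 (mod 11).

[⇐] Conversely, if m ≡ 0 (mod 7) and m ≡ 4 (mod 11), then by the Chinese remainder theorem m ≡ 70 (mod 77). This is exactly m ≡ 70 (mod 77).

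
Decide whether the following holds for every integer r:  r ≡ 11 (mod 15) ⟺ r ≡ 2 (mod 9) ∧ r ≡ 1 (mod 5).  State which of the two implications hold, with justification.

The forward direction fails; the converse holds.

(←) If r ≡ 2 (mod 9) and r ≡ 1 (mod 5), then by the Chinese remainder theorem r ≡ 11 (mod 45). Since 11 ≡ 11 (mod 15) and 15 ∣ 45, we get r ≡ 11 (mod 15).

(→) This fails: r = 41 gives 41 ≡ 11 (mod 15) but 41 ≡ 5 (mod 9), so the conjunction on the right does not hold.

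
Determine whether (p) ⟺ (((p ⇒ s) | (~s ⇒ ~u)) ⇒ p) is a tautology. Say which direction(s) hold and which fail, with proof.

[⇒] Assume the antecedent. If p is true, ((p ⇒ s) | (~s ⇒ ~u)) ⇒ p reduces to true regardless of the other variables. If p is false, the antecedent cannot hold. Either way ((p ⇒ s) | (~s ⇒ ~u)) ⇒ p holds.

[⇐] Assume the antecedent. If p is true, p reduces to true regardless of the other variables. If p is false, the antecedent cannot hold. Either way p holds.

Both implications hold.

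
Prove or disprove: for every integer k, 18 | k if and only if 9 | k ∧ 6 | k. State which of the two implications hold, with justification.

Both directions hold.

Forward direction. If 18 ∣ k, write k = 18q. Since 18 = 2·9, k = 9·(2q), so 9 ∣ k; and since 18 = 3·6, k = 6·(3q), so 6 ∣ k.

Converse. Suppose 9 ∣ k and 6 ∣ k. Any common multiple of 9 and 6 is a multiple of their lcm; here lcm(9, 6) = 9·6/gcd(9, 6) = 54/3 = 18, so 18 ∣ k.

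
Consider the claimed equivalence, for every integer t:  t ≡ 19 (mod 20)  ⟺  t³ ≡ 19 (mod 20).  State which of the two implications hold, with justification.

Both directions hold.

[⇐] Suppose t³ ≡ 19 (mod 20). The only residue r in {0, …, 19} with r³ ≡ 19 (mod 20) is r = 19, so t ≡ 19 (mod 20).

[⇒] Suppose t ≡ 19 (mod 20). Write t = 20j + 19. Then (20j + 19)³ = 8000j³ + 22800j² + 21660j + 6859 = 20(400j³ + 1140j² + 1083j + 342) + 19, so t³ ≡ 19 (mod 20).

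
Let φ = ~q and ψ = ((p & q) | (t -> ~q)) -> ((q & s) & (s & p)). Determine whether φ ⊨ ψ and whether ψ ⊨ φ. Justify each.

(⟹) This fails. Under q = F, p = F, t = F, s = F, the left side is true but the right side is false.

(⟸) This fails. Under q = T, p = F, t = T, s = T, the left side is false but the right side is true.

Both directions fail.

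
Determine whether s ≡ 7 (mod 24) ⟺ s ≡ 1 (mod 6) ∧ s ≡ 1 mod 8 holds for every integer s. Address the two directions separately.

Neither implication holds.

(⟹) This fails: s = 7 gives 7 ≡ 7 (mod 24) but 7 ≡ 7 (mod 8), so the conjunction on the right does not hold.

(⟸) This fails: s = 1 satisfies both congruences on the right (1 ≡ 1 mod 6 and 1 ≡ 1 mod 8) yet 1 ≡ 1 (mod 24), not 7.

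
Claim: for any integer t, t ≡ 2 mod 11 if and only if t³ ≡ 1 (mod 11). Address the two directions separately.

Forward direction. This fails: take t = 2. Then 2 ≡ 2 (mod 11), but 2³ = 8 ≡ 8 (mod 11), not 1.

Converse. This fails: take t = 1. Then 1³ = 1 ≡ 1 (mod 11), yet 1 ≡ 1 (mod 11), not 2.

Both directions fail.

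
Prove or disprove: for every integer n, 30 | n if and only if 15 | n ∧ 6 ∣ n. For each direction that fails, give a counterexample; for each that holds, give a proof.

The biconditional holds.

(⇒) If 30 ∣ n, write n = 30q. Since 30 = 2·15, n = 15·(2q), so 15 ∣ n; and since 30 = 5·6, n = 6·(5q), so 6 ∣ n.

(⇐) Suppose 15 ∣ n and 6 ∣ n. Any common multiple of 15 and 6 is a multiple of their lcm; here lcm(15, 6) = 15·6/gcd(15, 6) = 90/3 = 30, so 30 ∣ n.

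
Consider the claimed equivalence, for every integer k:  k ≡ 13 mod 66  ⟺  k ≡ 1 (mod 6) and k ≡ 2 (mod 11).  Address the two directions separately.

(⟸) If k ≡ 1 (mod 6) and k ≡ 2 (mod 11), then by the Chinese remainder theorem k ≡ 13 (mod 66). This is exactly k ≡ 13 (mod 66).

(⟹) Suppose k ≡ 13 (mod 66); write k = 66j + 13. Since 6 ∣ 66, reducing mod 6 gives k ≡ 13 ≡ 1 (mod 6); since 11 ∣ 66, reducing mod 11 gives k ≡ 13 ≡ 2 (mod 11).

Equivalent; both directions hold.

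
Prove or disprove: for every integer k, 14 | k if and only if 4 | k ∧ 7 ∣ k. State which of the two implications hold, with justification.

(⇒) fails; (⇐) holds.

(→) This fails: take k = 14. Certainly 14 ∣ 14, but 4 ∤ 14.

(←) Suppose 4 ∣ k and 7 ∣ k. Any common multiple of 4 and 7 is a multiple of their lcm; here gcd(4, 7) = 1, so lcm(4, 7) = 4·7 = 28, so 28 ∣ k. Since 14 ∣ 28, it follows that 14 ∣ k.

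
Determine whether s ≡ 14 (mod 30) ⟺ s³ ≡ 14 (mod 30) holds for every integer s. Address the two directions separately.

The biconditional holds.

[⇐] Suppose s³ ≡ 14 (mod 30). The only residue r in {0, …, 29} with r³ ≡ 14 (mod 30) is r = 14, so s ≡ 14 (mod 30).

[⇒] Suppose s ≡ 14 (mod 30). Write s = 30j + 14. Then (30j + 14)³ = 27000j³ + 37800j² + 17640j + 2744 = 30(900j³ + 1260j² + 588j + 91) + 14, so s³ ≡ 14 (mod 30).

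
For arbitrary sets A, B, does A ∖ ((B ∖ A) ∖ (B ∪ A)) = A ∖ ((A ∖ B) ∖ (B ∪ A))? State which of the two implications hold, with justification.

Both inclusions hold.

(⊆) Let x ∈ A ∖ ((B ∖ A) ∖ (B ∪ A)). Then either x ∈ A and x ∉ B; or x ∈ A ∩ B. In each case x ∈ A ∖ ((A ∖ B) ∖ (B ∪ A)), so A ∖ ((B ∖ A) ∖ (B ∪ A)) ⊆ A ∖ ((A ∖ B) ∖ (B ∪ A)).

(⊇) Let x ∈ A ∖ ((A ∖ B) ∖ (B ∪ A)). Then either x ∈ A and x ∉ B; or x ∈ A ∩ B. In each case x ∈ A ∖ ((B ∖ A) ∖ (B ∪ A)), so A ∖ ((A ∖ B) ∖ (B ∪ A)) ⊆ A ∖ ((B ∖ A) ∖ (B ∪ A)).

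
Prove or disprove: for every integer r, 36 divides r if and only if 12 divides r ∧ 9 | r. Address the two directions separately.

Forward direction. If 36 ∣ r, write r = 36q. Since 36 = 3·12, r = 12·(3q), so 12 ∣ r; and since 36 = 4·9, r = 9·(4q), so 9 ∣ r.

Converse. Suppose 12 ∣ r and 9 ∣ r. Any common multiple of 12 and 9 is a multiple of their lcm; here lcm(12, 9) = 12·9/gcd(12, 9) = 108/3 = 36, so 36 ∣ r.

Both implications hold.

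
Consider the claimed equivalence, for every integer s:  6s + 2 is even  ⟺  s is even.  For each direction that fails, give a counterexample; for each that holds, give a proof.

Only the converse holds.

(→) This fails: take s = 7. Then 6s + 2 = 44, which is even, yet s = 7 is odd, not even.

(←) Suppose s is even. Since 6 is even, 6s is even for every s, so 6s + 2 has the same parity as 2, which is even. Hence 6s + 2 is even.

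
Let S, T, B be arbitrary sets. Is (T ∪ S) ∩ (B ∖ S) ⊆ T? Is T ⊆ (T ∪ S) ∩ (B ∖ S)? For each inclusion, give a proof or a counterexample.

(⟹) Let x ∈ (T ∪ S) ∩ (B ∖ S). Then x ∈ T ∩ B and x ∉ S, from which x ∈ T.

(⟸) This inclusion fails. Take S = ∅, T = {1}, B = ∅; then 1 ∈ T but 1 ∉ (T ∪ S) ∩ (B ∖ S).

The sets are not equal: only the forward inclusion holds.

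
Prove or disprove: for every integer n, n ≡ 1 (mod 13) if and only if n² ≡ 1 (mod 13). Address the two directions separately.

(←) This fails: take n = 12. Then 12² = 144 ≡ 1 (mod 13), yet 12 ≡ 12 (mod 13), not 1.

(→) Suppose n ≡ 1 (mod 13). Write n = 13j + 1. Then (13j + 1)² = 169j² + 26j + 1 = 13(13j² + 2j) + 1, so n² ≡ 1 (mod 13).

The forward direction holds; the converse fails.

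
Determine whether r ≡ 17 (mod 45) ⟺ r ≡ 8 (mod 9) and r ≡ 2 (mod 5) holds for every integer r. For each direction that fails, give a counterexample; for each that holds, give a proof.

(⟸) If r ≡ 8 (mod 9) and r ≡ 2 (mod 5), then by the Chinese remainder theorem r ≡ 17 (mod 45). This is exactly r ≡ 17 (mod 45).

(⟹) Suppose r ≡ 17 (mod 45); write r = 45j + 17. Since 9 ∣ 45, reducing mod 9 gives r ≡ 17 ≡ 8 (mod 9); since 5 ∣ 45, reducing mod 5 gives r ≡ 17 ≡ 2 (mod 5).

The biconditional holds.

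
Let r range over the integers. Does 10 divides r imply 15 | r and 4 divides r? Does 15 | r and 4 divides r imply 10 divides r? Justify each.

Converse. Suppose 15 ∣ r and 4 ∣ r. Any common multiple of 15 and 4 is a multiple of their lcm; here gcd(15, 4) = 1, so lcm(15, 4) = 15·4 = 60, so 60 ∣ r. Since 10 ∣ 60, it follows that 10 ∣ r.

Forward direction. This fails: take r = 10. Certainly 10 ∣ 10, but 15 ∤ 10.

Only the reverse direction holds.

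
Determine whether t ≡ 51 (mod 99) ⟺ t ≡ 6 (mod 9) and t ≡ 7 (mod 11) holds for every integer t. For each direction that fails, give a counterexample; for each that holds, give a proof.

[⇒] Suppose t ≡ 51 (mod 99); write t = 99j + 51. Since 9 ∣ 99, reducing mod 9 gives t ≡ 51 ≡ 6 (mod 9); since 11 ∣ 99, reducing mod 11 gives t ≡ 51 ≡ 7 (mod 11).

[⇐] Conversely, if t ≡ 6 (mod 9) and t ≡ 7 (mod 11), then by the Chinese remainder theorem t ≡ 51 (mod 99). This is exactly t ≡ 51 (mod 99).

Both implications hold.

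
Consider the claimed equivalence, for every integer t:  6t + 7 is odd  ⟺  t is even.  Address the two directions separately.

[⇐] Suppose t is even. Since 6 is even, 6t is even for every t, so 6t + 7 has the same parity as 7, which is odd. Hence 6t + 7 is odd.

[⇒] This fails: take t = 5. Then 6t + 7 = 37, which is odd, yet t = 5 is odd, not even.

The forward direction fails; the converse holds.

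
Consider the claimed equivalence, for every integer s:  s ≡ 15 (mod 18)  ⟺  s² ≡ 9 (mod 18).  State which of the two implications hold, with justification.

Only the forward direction holds.

(⟹) Suppose s ≡ 15 (mod 18). Write s = 18j + 15. Then (18j + 15)² = 324j² + 540j + 225 = 18(18j² + 30j + 12) + 9, so s² ≡ 9 (mod 18).

(⟸) This fails: take s = 3. Then 3² = 9 ≡ 9 (mod 18), yet 3 ≡ 3 (mod 18), not 15.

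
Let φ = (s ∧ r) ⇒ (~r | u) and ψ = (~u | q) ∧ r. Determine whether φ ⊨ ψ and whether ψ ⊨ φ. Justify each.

Both directions fail.

(⇒) This fails. Under r = F, s = F, q = F, u = F, the left side is true but the right side is false.

(⇐) This fails. Under r = T, s = T, q = F, u = F, the left side is false but the right side is true.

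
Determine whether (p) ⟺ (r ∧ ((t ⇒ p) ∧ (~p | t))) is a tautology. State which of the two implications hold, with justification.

(→) This fails. Under t = F, r = F, p = T, the left side is true but the right side is false.

(←) This fails. Under t = F, r = T, p = F, the left side is false but the right side is true.

(⇒) fails and (⇐) fails.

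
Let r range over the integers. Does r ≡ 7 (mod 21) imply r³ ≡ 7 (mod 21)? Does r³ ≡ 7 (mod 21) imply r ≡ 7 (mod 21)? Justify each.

[⇒] Suppose r ≡ 7 (mod 21). Write r = 21j + 7. Then (21j + 7)³ = 9261j³ + 9261j² + 3087j + 343 = 21(441j³ + 441j² + 147j + 16) + 7, so r³ ≡ 7 (mod 21).

[⇐] Conversely, suppose r³ ≡ 7 (mod 21). The only residue r in {0, …, 20} with r³ ≡ 7 (mod 21) is r = 7, so r ≡ 7 (mod 21).

Both directions hold.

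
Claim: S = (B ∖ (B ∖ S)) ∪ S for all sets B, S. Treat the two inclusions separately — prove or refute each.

(⊆) Let x ∈ S. Then either x ∈ S and x ∉ B; or x ∈ B ∩ S. In each case x ∈ (B ∖ (B ∖ S)) ∪ S, so S ⊆ (B ∖ (B ∖ S)) ∪ S.

(⊇) Let x ∈ (B ∖ (B ∖ S)) ∪ S. Then either x ∈ S and x ∉ B; or x ∈ B ∩ S. In each case x ∈ S, so (B ∖ (B ∖ S)) ∪ S ⊆ S.

Both inclusions hold.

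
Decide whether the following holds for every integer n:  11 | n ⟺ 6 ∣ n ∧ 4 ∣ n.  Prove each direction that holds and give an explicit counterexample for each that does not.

Neither direction holds.

(⇒) This fails: take n = 11. Certainly 11 ∣ 11, but 6 ∤ 11.

(⇐) This fails: take n = 12. Both 6 ∣ 12 and 4 ∣ 12, yet 12 is not a multiple of 11 (since 12 = 1·11 + 1), so 11 ∤ 12.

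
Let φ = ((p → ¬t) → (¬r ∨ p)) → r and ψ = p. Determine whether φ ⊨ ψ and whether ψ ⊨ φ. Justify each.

(⇒) This fails. Under r = T, p = F, t = F, the left side is true but the right side is false.

(⇐) This fails. Under r = F, p = T, t = F, the left side is false but the right side is true.

Neither implication holds.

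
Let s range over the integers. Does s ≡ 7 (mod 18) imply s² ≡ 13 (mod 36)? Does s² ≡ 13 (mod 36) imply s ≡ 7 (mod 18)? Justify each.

(⇒) holds; (⇐) fails.

[⇒] Suppose s ≡ 7 (mod 18). Working modulo 36, s ∈ {7, 25}; for each such r, r² ≡ 13 (mod 36).

[⇐] This fails: take s = 11. Then 11² = 121 ≡ 13 (mod 36), yet 11 ≡ 11 (mod 18), not 7.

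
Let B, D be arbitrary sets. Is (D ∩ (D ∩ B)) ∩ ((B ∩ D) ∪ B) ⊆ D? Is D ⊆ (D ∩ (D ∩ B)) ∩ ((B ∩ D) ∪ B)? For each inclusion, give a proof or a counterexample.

(⊆) Let x ∈ (D ∩ (D ∩ B)) ∩ ((B ∩ D) ∪ B). Then x ∈ B ∩ D, from which x ∈ D.

(⊇) This inclusion fails. Take B = ∅, D = {1}; then 1 ∈ D but 1 ∉ (D ∩ (D ∩ B)) ∩ ((B ∩ D) ∪ B).

The sets are not equal: only the forward inclusion holds.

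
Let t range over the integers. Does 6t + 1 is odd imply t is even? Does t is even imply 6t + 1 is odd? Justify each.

(⟸) Suppose t is even. Since 6 is even, 6t is even for every t, so 6t + 1 has the same parity as 1, which is odd. Hence 6t + 1 is odd.

(⟹) This fails: take t = 5. Then 6t + 1 = 31, which is odd, yet t = 5 is odd, not even.

(⇒) fails; (⇐) holds.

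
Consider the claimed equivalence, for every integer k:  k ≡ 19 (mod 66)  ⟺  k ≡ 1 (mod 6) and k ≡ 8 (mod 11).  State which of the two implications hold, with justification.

Forward direction. Suppose k ≡ 19 (mod 66); write k = 66j + 19. Since 6 ∣ 66, reducing mod 6 gives k ≡ 19 ≡ 1 (mod 6); since 11 ∣ 66, reducing mod 11 gives k ≡ 19 ≡ 8 (mod 11).

Converse. If k ≡ 1 (mod 6) and k ≡ 8 (mod 11), then by the Chinese remainder theorem k ≡ 19 (mod 66). This is exactly k ≡ 19 (mod 66).

Both directions hold; the statement is true.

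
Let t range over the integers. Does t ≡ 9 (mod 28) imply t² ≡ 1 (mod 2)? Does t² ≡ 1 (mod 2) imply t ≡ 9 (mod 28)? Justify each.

Only the forward direction holds.

[⇒] Suppose t ≡ 9 (mod 28). Then t² ≡ 9² = 81 (mod 28), and since 2 ∣ 28, also t² ≡ 1 (mod 2).

[⇐] This fails: take t = 1. Then 1² = 1 ≡ 1 (mod 2), yet 1 ≡ 1 (mod 28), not 9.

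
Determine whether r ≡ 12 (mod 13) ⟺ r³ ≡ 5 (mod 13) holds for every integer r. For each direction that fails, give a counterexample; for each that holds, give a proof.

Neither direction holds.

[⇒] This fails: take r = 12. Then 12 ≡ 12 (mod 13), but 12³ = 1728 ≡ 12 (mod 13), not 5.

[⇐] This fails: take r = 7. Then 7³ = 343 ≡ 5 (mod 13), yet 7 ≡ 7 (mod 13), not 12.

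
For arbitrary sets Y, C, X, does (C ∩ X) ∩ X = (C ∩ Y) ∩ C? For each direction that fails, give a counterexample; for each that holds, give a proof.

Both inclusions fail.

(⟹) This inclusion fails. Take Y = ∅, C = {1}, X = {1}; then 1 ∈ (C ∩ X) ∩ X but 1 ∉ (C ∩ Y) ∩ C.

(⟸) This inclusion fails. Take Y = {1}, C = {1}, X = ∅; then 1 ∈ (C ∩ Y) ∩ C but 1 ∉ (C ∩ X) ∩ X.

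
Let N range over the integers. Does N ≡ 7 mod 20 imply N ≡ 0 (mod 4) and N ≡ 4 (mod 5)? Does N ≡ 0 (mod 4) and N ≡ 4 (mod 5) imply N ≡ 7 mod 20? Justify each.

[⇒] This fails: N = 7 gives 7 ≡ 7 (mod 20) but 7 ≡ 3 (mod 4), so the conjunction on the right does not hold.

[⇐] This fails: N = 4 satisfies both congruences on the right (4 ≡ 0 mod 4 and 4 ≡ 4 mod 5) yet 4 ≡ 4 (mod 20), not 7.

Both directions fail.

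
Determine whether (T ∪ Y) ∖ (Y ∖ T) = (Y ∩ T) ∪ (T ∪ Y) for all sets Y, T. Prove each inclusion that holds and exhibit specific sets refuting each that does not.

(⟹) Let x ∈ (T ∪ Y) ∖ (Y ∖ T). Then either x ∈ T and x ∉ Y; or x ∈ Y ∩ T. In each case x ∈ (Y ∩ T) ∪ (T ∪ Y), so (T ∪ Y) ∖ (Y ∖ T) ⊆ (Y ∩ T) ∪ (T ∪ Y).

(⟸) This inclusion fails. Take Y = {1}, T = ∅; then 1 ∈ (Y ∩ T) ∪ (T ∪ Y) but 1 ∉ (T ∪ Y) ∖ (Y ∖ T).

Only the forward inclusion holds.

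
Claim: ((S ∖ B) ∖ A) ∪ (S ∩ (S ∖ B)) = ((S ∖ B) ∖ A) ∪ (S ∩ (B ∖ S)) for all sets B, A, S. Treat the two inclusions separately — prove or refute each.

(⊇) Let x ∈ ((S ∖ B) ∖ A) ∪ (S ∩ (B ∖ S)). Then x ∈ S and x ∉ B, A, from which x ∈ ((S ∖ B) ∖ A) ∪ (S ∩ (S ∖ B)).

(⊆) This inclusion fails. Take B = ∅, A = {1}, S = {1}; then 1 ∈ ((S ∖ B) ∖ A) ∪ (S ∩ (S ∖ B)) but 1 ∉ ((S ∖ B) ∖ A) ∪ (S ∩ (B ∖ S)).

(⊆) fails; (⊇) holds.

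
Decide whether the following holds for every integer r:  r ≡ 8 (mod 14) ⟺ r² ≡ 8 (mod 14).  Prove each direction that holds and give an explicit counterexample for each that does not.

Only the forward direction holds.

(⟹) Suppose r ≡ 8 (mod 14). Write r = 14j + 8. Then (14j + 8)² = 196j² + 224j + 64 = 14(14j² + 16j + 4) + 8, so r² ≡ 8 (mod 14).

(⟸) This fails: take r = 6. Then 6² = 36 ≡ 8 (mod 14), yet 6 ≡ 6 (mod 14), not 8.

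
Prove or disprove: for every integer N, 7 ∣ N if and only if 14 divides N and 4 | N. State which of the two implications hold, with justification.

(→) This fails: take N = 7. Certainly 7 ∣ 7, but 14 ∤ 7.

(←) Suppose 14 ∣ N and 4 ∣ N. Any common multiple of 14 and 4 is a multiple of their lcm; here lcm(14, 4) = 14·4/gcd(14, 4) = 56/2 = 28, so 28 ∣ N. Since 7 ∣ 28, it follows that 7 ∣ N.

Only the converse holds.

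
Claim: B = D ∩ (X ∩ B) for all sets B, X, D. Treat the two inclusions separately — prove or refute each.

(⟹) This inclusion fails. Take B = {1}, X = ∅, D = ∅; then 1 ∈ B but 1 ∉ D ∩ (X ∩ B).

(⟸) Let x ∈ D ∩ (X ∩ B). Then x ∈ B ∩ X ∩ D, from which x ∈ B.

Only the reverse inclusion holds.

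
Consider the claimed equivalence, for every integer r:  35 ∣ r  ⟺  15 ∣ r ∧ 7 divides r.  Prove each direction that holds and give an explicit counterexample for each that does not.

(⇒) fails; (⇐) holds.

[⇒] This fails: take r = 35. Certainly 35 ∣ 35, but 15 ∤ 35.

[⇐] Suppose 15 ∣ r and 7 ∣ r. Any common multiple of 15 and 7 is a multiple of their lcm; here gcd(15, 7) = 1, so lcm(15, 7) = 15·7 = 105, so 105 ∣ r. Since 35 ∣ 105, it follows that 35 ∣ r.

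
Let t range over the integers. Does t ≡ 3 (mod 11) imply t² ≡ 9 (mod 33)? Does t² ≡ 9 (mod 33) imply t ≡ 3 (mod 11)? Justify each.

(→) This fails: take t = 14. Then 14 ≡ 3 (mod 11), but 14² = 196 ≡ 31 (mod 33), not 9.

(←) This fails: take t = 30. Then 30² = 900 ≡ 9 (mod 33), yet 30 ≡ 8 (mod 11), not 3.

Neither implication holds.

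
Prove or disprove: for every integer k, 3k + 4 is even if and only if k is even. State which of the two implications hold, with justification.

[⇒] Suppose 3k + 4 is even. Since 3 is odd, 3k and k have the same parity, so 3k + 4 ≡ k + 4 (mod 2). As 4 is even, 3k + 4 is even exactly when k is even. Thus k is even.

[⇐] Conversely, suppose k is even; write k = 2j. Then 3k + 4 = 3·(2j) + 4 = 2·3j + 4, which is even.

Both directions hold; the statement is true.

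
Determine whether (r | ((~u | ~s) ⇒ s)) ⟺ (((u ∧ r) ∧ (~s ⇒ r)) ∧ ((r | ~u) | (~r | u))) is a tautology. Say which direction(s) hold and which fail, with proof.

Forward direction. This fails. Under u = F, s = T, r = F, the left side is true but the right side is false.

Converse. Assume the antecedent. If u is true, the antecedent forces (u = T, s = F, r = T) or (u = T, s = T, r = T), and r | ((~u | ~s) ⇒ s) holds there. If u is false, the antecedent cannot hold. Either way r | ((~u | ~s) ⇒ s) holds.

Only the reverse direction holds.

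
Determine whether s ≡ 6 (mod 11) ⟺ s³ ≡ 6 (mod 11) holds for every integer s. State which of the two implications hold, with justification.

Neither direction holds.

[⇒] This fails: take s = 6. Then 6 ≡ 6 (mod 11), but 6³ = 216 ≡ 7 (mod 11), not 6.

[⇐] This fails: take s = 8. Then 8³ = 512 ≡ 6 (mod 11), yet 8 ≡ 8 (mod 11), not 6.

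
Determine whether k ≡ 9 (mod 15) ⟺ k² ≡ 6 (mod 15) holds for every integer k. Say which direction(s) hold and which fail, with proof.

(←) This fails: take k = 6. Then 6² = 36 ≡ 6 (mod 15), yet 6 ≡ 6 (mod 15), not 9.

(→) Suppose k ≡ 9 (mod 15). Write k = 15j + 9. Then (15j + 9)² = 225j² + 270j + 81 = 15(15j² + 18j + 5) + 6, so k² ≡ 6 (mod 15).

Only the forward implication holds.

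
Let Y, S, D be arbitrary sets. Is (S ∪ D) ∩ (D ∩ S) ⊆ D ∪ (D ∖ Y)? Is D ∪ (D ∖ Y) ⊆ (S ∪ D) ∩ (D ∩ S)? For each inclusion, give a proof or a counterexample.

Only the forward inclusion holds.

Forward inclusion. Let x ∈ (S ∪ D) ∩ (D ∩ S). Then either x ∈ S ∩ D and x ∉ Y; or x ∈ Y ∩ S ∩ D. In each case x ∈ D ∪ (D ∖ Y), so (S ∪ D) ∩ (D ∩ S) ⊆ D ∪ (D ∖ Y).

Reverse inclusion. This inclusion fails. Take Y = ∅, S = ∅, D = {1}; then 1 ∈ D ∪ (D ∖ Y) but 1 ∉ (S ∪ D) ∩ (D ∩ S).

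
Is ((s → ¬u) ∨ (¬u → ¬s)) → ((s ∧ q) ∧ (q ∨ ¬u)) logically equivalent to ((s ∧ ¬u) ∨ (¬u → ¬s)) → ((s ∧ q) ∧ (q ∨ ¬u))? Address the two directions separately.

(⟹) Assume the antecedent. If q is true, the antecedent forces (q = T, u = F, s = T) or (q = T, u = T, s = T), and the consequent holds there. If q is false, the antecedent cannot hold. Either way the consequent holds.

(⟸) Assume the antecedent. If q is true, the antecedent forces (q = T, u = F, s = T) or (q = T, u = T, s = T), and the consequent holds there. If q is false, the antecedent cannot hold. Either way the consequent holds.

Equivalent; both directions hold.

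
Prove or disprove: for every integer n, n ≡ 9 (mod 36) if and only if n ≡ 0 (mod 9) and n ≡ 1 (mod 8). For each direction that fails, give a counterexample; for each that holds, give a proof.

(→) This fails: n = 45 gives 45 ≡ 9 (mod 36) but 45 ≡ 5 (mod 8), so the conjunction on the right does not hold.

(←) Conversely, if n ≡ 0 (mod 9) and n ≡ 1 (mod 8), then by the Chinese remainder theorem n ≡ 9 (mod 72). Since 9 ≡ 9 (mod 36) and 36 ∣ 72, we get n ≡ 9 (mod 36).

Not equivalent: only (⇐) holds.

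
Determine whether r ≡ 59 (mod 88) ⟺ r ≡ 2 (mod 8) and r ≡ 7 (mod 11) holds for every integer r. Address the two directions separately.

Forward direction. This fails: r = 59 gives 59 ≡ 59 (mod 88) but 59 ≡ 3 (mod 8), so the conjunction on the right does not hold.

Converse. This fails: r = 18 satisfies both congruences on the right (18 ≡ 2 mod 8 and 18 ≡ 7 mod 11) yet 18 ≡ 18 (mod 88), not 59.

Neither direction holds.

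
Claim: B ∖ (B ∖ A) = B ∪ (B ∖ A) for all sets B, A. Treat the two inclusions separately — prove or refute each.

(⊆) holds; (⊇) fails.

(⟹) Let x ∈ B ∖ (B ∖ A). Then x ∈ B ∩ A, from which x ∈ B ∪ (B ∖ A).

(⟸) This inclusion fails. Take B = {1}, A = ∅; then 1 ∈ B ∪ (B ∖ A) but 1 ∉ B ∖ (B ∖ A).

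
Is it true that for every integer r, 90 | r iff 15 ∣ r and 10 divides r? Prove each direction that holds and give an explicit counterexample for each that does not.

The forward direction holds; the converse fails.

(→) If 90 ∣ r, write r = 90q. Since 90 = 6·15, r = 15·(6q), so 15 ∣ r; and since 90 = 9·10, r = 10·(9q), so 10 ∣ r.

(←) This fails: take r = 30. Both 15 ∣ 30 and 10 ∣ 30, yet 30 is not a multiple of 90 (since 30 = 0·90 + 30), so 90 ∤ 30.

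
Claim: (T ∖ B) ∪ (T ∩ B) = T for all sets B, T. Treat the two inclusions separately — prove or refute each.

Both inclusions hold; the sets are equal.

Forward inclusion. Let x ∈ (T ∖ B) ∪ (T ∩ B). Then either x ∈ T and x ∉ B; or x ∈ B ∩ T. In each case x ∈ T, so (T ∖ B) ∪ (T ∩ B) ⊆ T.

Reverse inclusion. Let x ∈ T. Then either x ∈ T and x ∉ B; or x ∈ B ∩ T. In each case x ∈ (T ∖ B) ∪ (T ∩ B), so T ⊆ (T ∖ B) ∪ (T ∩ B).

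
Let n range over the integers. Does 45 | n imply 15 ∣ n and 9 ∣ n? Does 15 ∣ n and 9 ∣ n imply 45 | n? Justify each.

Both implications hold.

(⇒) If 45 ∣ n, write n = 45q. Since 45 = 3·15, n = 15·(3q), so 15 ∣ n; and since 45 = 5·9, n = 9·(5q), so 9 ∣ n.

(⇐) Suppose 15 ∣ n and 9 ∣ n. Any common multiple of 15 and 9 is a multiple of their lcm; here lcm(15, 9) = 15·9/gcd(15, 9) = 135/3 = 45, so 45 ∣ n.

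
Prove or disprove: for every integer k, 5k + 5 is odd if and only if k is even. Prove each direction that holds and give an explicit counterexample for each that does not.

Both implications hold.

(→) Suppose 5k + 5 is odd. Since 5 is odd, 5k and k have the same parity, so 5k + 5 ≡ k + 5 (mod 2). As 5 is odd, 5k + 5 is odd exactly when k is even. Thus k is even.

(←) Conversely, suppose k is even; write k = 2j. Then 5k + 5 = 5·(2j) + 5 = 2·5j + 5, which is odd.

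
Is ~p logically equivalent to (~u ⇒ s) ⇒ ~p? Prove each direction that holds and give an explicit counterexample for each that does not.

[⇒] Assume the antecedent. If s is true, the antecedent forces (s = T, u = F, p = F) or (s = T, u = T, p = F), and (~u ⇒ s) ⇒ ~p holds there. If s is false, the antecedent forces (s = F, u = F, p = F) or (s = F, u = T, p = F), and (~u ⇒ s) ⇒ ~p holds there. Either way (~u ⇒ s) ⇒ ~p holds.

[⇐] This fails. Under s = F, u = F, p = T, the left side is false but the right side is true.

Only the forward direction holds.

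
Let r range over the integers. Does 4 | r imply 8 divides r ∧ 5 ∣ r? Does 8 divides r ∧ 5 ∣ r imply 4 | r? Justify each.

Not equivalent: only (⇐) holds.

(⇒) This fails: take r = 4. Certainly 4 ∣ 4, but 8 ∤ 4.

(⇐) Suppose 8 ∣ r and 5 ∣ r. Any common multiple of 8 and 5 is a multiple of their lcm; here gcd(8, 5) = 1, so lcm(8, 5) = 8·5 = 40, so 40 ∣ r. Since 4 ∣ 40, it follows that 4 ∣ r.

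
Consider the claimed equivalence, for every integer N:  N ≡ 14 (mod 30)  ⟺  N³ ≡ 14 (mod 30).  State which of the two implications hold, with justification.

(⟸) Suppose N³ ≡ 14 (mod 30). The only residue r in {0, …, 29} with r³ ≡ 14 (mod 30) is r = 14, so N ≡ 14 (mod 30).

(⟹) Suppose N ≡ 14 (mod 30). Write N = 30j + 14. Then (30j + 14)³ = 27000j³ + 37800j² + 17640j + 2744 = 30(900j³ + 1260j² + 588j + 91) + 14, so N³ ≡ 14 (mod 30).

Equivalent; both directions hold.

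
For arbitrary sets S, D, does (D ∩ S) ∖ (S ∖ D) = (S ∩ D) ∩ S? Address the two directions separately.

The two sets are equal.

Forward inclusion. Let x ∈ (D ∩ S) ∖ (S ∖ D). Then x ∈ S ∩ D, from which x ∈ (S ∩ D) ∩ S.

Reverse inclusion. Let x ∈ (S ∩ D) ∩ S. Then x ∈ S ∩ D, from which x ∈ (D ∩ S) ∖ (S ∖ D).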